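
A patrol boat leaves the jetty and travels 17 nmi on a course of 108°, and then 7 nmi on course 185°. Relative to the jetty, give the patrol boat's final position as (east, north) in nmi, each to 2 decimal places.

Leg 1 (108°, 17 nmi): east 17 sin 108° = 16.17, north 17 cos 108° = -5.25
Leg 2 (185°, 7 nmi): east 7 sin 185° = -0.61, north 7 cos 185° = -6.97
Summing: 15.56 nmi east, -12.23 nmi north → (15.56, -12.23).

(15.56, -12.23)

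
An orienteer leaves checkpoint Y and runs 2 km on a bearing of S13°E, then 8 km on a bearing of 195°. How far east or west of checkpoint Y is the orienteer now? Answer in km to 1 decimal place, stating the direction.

1.6 km west

Leg 1 (S13°E, 2 km): east 2 sin 167° = 0.45, north 2 cos 167° = -1.95
Leg 2 (195°, 8 km): east 8 sin 195° = -2.07, north 8 cos 195° = -7.73
Net east component: -1.62 km.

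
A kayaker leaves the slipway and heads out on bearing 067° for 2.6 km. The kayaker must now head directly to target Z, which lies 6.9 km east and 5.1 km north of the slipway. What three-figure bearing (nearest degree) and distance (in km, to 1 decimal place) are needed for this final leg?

Leg 1 (067°, 2.6 km): east 2.6 sin 67° = 2.39, north 2.6 cos 67° = 1.02
Current position: (2.39, 1.02). Target: (6.9, 5.1). Remaining: Δeast = 4.51, Δnorth = 4.08.
Bearing = atan2(4.51, 4.08) mod 360° = 47.82°; distance = √((4.51)² + (4.08)²) = 6.082 km.

048°, 6.1 km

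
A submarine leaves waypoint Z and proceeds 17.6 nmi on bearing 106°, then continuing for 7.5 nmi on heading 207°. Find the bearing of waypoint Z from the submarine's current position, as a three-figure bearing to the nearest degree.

Leg 1 (106°, 17.6 nmi): east 17.6 sin 106° = 16.92, north 17.6 cos 106° = -4.85
Leg 2 (207°, 7.5 nmi): east 7.5 sin 207° = -3.40, north 7.5 cos 207° = -6.68
Net displacement: 13.51 east, -11.53 north. Direction back to start is (-13.51, 11.53): bearing = atan2(-13.51, 11.53) mod 360° = 310.48° ≈ 310°.

310°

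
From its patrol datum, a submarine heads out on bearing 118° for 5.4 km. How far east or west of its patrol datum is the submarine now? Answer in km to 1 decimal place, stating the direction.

Leg 1 (118°, 5.4 km): east 5.4 sin 118° = 4.77, north 5.4 cos 118° = -2.54
Net east component: 4.77 km.

4.8 km east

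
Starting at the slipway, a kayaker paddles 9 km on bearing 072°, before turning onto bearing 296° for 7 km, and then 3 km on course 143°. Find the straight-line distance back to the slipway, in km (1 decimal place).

5.3 km

Leg 1 (072°, 9 km): east 9 sin 72° = 8.56, north 9 cos 72° = 2.78
Leg 2 (296°, 7 km): east 7 sin 296° = -6.29, north 7 cos 296° = 3.07
Leg 3 (143°, 3 km): east 3 sin 143° = 1.81, north 3 cos 143° = -2.40
Net: 4.07 east, 3.45 north. Distance = √((4.07)² + (3.45)²) = 5.341 km.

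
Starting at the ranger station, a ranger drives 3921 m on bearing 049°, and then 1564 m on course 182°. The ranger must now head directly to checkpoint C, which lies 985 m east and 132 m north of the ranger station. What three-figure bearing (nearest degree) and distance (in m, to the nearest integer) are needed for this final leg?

245°, 2111 m

Leg 1 (049°, 3921 m): east 3921 sin 49° = 2959.22, north 3921 cos 49° = 2572.41
Leg 2 (182°, 1564 m): east 1564 sin 182° = -54.58, north 1564 cos 182° = -1563.05
Current position: (2904.63, 1009.36). Target: (985, 132). Remaining: Δeast = -1919.63, Δnorth = -877.36.
Bearing = atan2(-1919.63, -877.36) mod 360° = 245.44°; distance = √((-1919.63)² + (-877.36)²) = 2110.629 m.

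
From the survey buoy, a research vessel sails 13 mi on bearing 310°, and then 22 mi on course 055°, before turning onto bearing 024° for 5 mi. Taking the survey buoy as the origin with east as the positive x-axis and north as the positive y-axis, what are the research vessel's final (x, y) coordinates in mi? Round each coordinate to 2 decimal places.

(10.10, 25.54)

Leg 1 (310°, 13 mi): east 13 sin 310° = -9.96, north 13 cos 310° = 8.36
Leg 2 (055°, 22 mi): east 22 sin 55° = 18.02, north 22 cos 55° = 12.62
Leg 3 (024°, 5 mi): east 5 sin 24° = 2.03, north 5 cos 24° = 4.57
Summing: 10.10 mi east, 25.54 mi north → (10.10, 25.54).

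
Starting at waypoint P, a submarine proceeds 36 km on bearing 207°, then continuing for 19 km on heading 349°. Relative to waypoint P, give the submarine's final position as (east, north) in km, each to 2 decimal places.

Leg 1 (207°, 36 km): east 36 sin 207° = -16.34, north 36 cos 207° = -32.08
Leg 2 (349°, 19 km): east 19 sin 349° = -3.63, north 19 cos 349° = 18.65
Summing: -19.97 km east, -13.43 km north → (-19.97, -13.43).

(-19.97, -13.43)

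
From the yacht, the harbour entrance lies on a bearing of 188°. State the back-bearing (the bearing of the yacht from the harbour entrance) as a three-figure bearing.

Back-bearing = 188° − 180° = 008°.

008°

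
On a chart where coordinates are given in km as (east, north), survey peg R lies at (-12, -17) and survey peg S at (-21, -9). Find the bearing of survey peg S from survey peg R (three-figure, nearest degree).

312°

Δeast = -21 − -12 = -9.00; Δnorth = -9 − -17 = 8.00.
Bearing = atan2(Δeast, Δnorth) mod 360° = 311.63° ≈ 312°.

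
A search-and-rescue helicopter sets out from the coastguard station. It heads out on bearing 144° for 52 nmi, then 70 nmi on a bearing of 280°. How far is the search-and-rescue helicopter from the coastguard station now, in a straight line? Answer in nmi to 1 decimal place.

Leg 1 (144°, 52 nmi): east 52 sin 144° = 30.56, north 52 cos 144° = -42.07
Leg 2 (280°, 70 nmi): east 70 sin 280° = -68.94, north 70 cos 280° = 12.16
Net: -38.37 east, -29.91 north. Distance = √((-38.37)² + (-29.91)²) = 48.654 nmi.

48.7 nmi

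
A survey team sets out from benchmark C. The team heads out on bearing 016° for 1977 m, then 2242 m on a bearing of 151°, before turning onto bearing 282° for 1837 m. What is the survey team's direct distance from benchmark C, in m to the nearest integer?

361 m

Leg 1 (016°, 1977 m): east 1977 sin 16° = 544.94, north 1977 cos 16° = 1900.41
Leg 2 (151°, 2242 m): east 2242 sin 151° = 1086.94, north 2242 cos 151° = -1960.90
Leg 3 (282°, 1837 m): east 1837 sin 282° = -1796.86, north 1837 cos 282° = 381.93
Net: -164.98 east, 321.45 north. Distance = √((-164.98)² + (321.45)²) = 361.315 m.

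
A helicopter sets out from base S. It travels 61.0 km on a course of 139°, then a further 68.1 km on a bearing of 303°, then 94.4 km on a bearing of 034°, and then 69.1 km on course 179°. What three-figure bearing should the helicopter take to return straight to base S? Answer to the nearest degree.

270°

Leg 1 (139°, 61.0 km): east 61.0 sin 139° = 40.02, north 61.0 cos 139° = -46.04
Leg 2 (303°, 68.1 km): east 68.1 sin 303° = -57.11, north 68.1 cos 303° = 37.09
Leg 3 (034°, 94.4 km): east 94.4 sin 34° = 52.79, north 94.4 cos 34° = 78.26
Leg 4 (179°, 69.1 km): east 69.1 sin 179° = 1.21, north 69.1 cos 179° = -69.09
Net displacement: 36.90 east, 0.22 north. Direction back to start is (-36.90, -0.22): bearing = atan2(-36.90, -0.22) mod 360° = 269.65° ≈ 270°.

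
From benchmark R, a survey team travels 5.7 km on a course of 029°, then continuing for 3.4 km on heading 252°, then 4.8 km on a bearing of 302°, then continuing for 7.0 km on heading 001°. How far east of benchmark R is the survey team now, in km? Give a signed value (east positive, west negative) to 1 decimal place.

Leg 1 (029°, 5.7 km): east 5.7 sin 29° = 2.76, north 5.7 cos 29° = 4.99
Leg 2 (252°, 3.4 km): east 3.4 sin 252° = -3.23, north 3.4 cos 252° = -1.05
Leg 3 (302°, 4.8 km): east 4.8 sin 302° = -4.07, north 4.8 cos 302° = 2.54
Leg 4 (001°, 7.0 km): east 7.0 sin 1° = 0.12, north 7.0 cos 1° = 7.00
Net east component: -4.42 km.

-4.4 km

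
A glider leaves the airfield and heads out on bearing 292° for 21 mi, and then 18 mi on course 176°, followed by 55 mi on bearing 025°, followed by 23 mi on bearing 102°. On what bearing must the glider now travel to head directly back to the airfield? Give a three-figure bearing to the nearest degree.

Leg 1 (292°, 21 mi): east 21 sin 292° = -19.47, north 21 cos 292° = 7.87
Leg 2 (176°, 18 mi): east 18 sin 176° = 1.26, north 18 cos 176° = -17.96
Leg 3 (025°, 55 mi): east 55 sin 25° = 23.24, north 55 cos 25° = 49.85
Leg 4 (102°, 23 mi): east 23 sin 102° = 22.50, north 23 cos 102° = -4.78
Net displacement: 27.53 east, 34.98 north. Direction back to start is (-27.53, -34.98): bearing = atan2(-27.53, -34.98) mod 360° = 218.20° ≈ 218°.

218°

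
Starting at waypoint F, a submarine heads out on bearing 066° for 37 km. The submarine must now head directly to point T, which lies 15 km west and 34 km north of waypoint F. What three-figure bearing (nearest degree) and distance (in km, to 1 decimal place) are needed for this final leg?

Leg 1 (066°, 37 km): east 37 sin 66° = 33.80, north 37 cos 66° = 15.05
Current position: (33.80, 15.05). Target: (-15, 34). Remaining: Δeast = -48.80, Δnorth = 18.95.
Bearing = atan2(-48.80, 18.95) mod 360° = 291.22°; distance = √((-48.80)² + (18.95)²) = 52.352 km.

291°, 52.4 km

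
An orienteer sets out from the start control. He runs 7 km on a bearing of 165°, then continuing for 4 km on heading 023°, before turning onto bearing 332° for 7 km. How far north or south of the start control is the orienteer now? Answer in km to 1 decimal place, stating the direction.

3.1 km north

Leg 1 (165°, 7 km): east 7 sin 165° = 1.81, north 7 cos 165° = -6.76
Leg 2 (023°, 4 km): east 4 sin 23° = 1.56, north 4 cos 23° = 3.68
Leg 3 (332°, 7 km): east 7 sin 332° = -3.29, north 7 cos 332° = 6.18
Net north component: 3.10 km.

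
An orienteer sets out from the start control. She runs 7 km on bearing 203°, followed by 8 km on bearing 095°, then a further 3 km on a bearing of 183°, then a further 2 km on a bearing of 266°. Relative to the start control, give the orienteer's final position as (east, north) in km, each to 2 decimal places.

Leg 1 (203°, 7 km): east 7 sin 203° = -2.74, north 7 cos 203° = -6.44
Leg 2 (095°, 8 km): east 8 sin 95° = 7.97, north 8 cos 95° = -0.70
Leg 3 (183°, 3 km): east 3 sin 183° = -0.16, north 3 cos 183° = -3.00
Leg 4 (266°, 2 km): east 2 sin 266° = -2.00, north 2 cos 266° = -0.14
Summing: 3.08 km east, -10.28 km north → (3.08, -10.28).

(3.08, -10.28)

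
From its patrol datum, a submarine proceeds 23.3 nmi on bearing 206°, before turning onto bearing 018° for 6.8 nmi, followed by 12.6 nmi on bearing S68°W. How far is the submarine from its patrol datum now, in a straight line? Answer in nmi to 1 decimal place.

27.6 nmi

Leg 1 (206°, 23.3 nmi): east 23.3 sin 206° = -10.21, north 23.3 cos 206° = -20.94
Leg 2 (018°, 6.8 nmi): east 6.8 sin 18° = 2.10, north 6.8 cos 18° = 6.47
Leg 3 (S68°W, 12.6 nmi): east 12.6 sin 248° = -11.68, north 12.6 cos 248° = -4.72
Net: -19.80 east, -19.19 north. Distance = √((-19.80)² + (-19.19)²) = 27.573 nmi.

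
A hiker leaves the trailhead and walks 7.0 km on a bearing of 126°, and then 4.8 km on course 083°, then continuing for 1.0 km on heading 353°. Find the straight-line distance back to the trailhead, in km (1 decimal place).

10.6 km

Leg 1 (126°, 7.0 km): east 7.0 sin 126° = 5.66, north 7.0 cos 126° = -4.11
Leg 2 (083°, 4.8 km): east 4.8 sin 83° = 4.76, north 4.8 cos 83° = 0.58
Leg 3 (353°, 1.0 km): east 1.0 sin 353° = -0.12, north 1.0 cos 353° = 0.99
Net: 10.31 east, -2.54 north. Distance = √((10.31)² + (-2.54)²) = 10.613 km.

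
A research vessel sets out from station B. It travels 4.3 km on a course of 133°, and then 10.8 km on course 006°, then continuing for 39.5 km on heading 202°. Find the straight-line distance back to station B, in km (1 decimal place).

Leg 1 (133°, 4.3 km): east 4.3 sin 133° = 3.14, north 4.3 cos 133° = -2.93
Leg 2 (006°, 10.8 km): east 10.8 sin 6° = 1.13, north 10.8 cos 6° = 10.74
Leg 3 (202°, 39.5 km): east 39.5 sin 202° = -14.80, north 39.5 cos 202° = -36.62
Net: -10.52 east, -28.82 north. Distance = √((-10.52)² + (-28.82)²) = 30.677 km.

30.7 km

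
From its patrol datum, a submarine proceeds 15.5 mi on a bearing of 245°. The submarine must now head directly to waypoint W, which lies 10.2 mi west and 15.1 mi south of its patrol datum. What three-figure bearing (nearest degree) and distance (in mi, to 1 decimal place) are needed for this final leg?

156°, 9.4 mi

Leg 1 (245°, 15.5 mi): east 15.5 sin 245° = -14.05, north 15.5 cos 245° = -6.55
Current position: (-14.05, -6.55). Target: (-10.2, -15.1). Remaining: Δeast = 3.85, Δnorth = -8.55.
Bearing = atan2(3.85, -8.55) mod 360° = 155.77°; distance = √((3.85)² + (-8.55)²) = 9.375 mi.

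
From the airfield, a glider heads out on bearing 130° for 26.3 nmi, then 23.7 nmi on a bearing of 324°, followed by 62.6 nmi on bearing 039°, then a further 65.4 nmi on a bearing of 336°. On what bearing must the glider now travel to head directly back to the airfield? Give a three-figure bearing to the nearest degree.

190°

Leg 1 (130°, 26.3 nmi): east 26.3 sin 130° = 20.15, north 26.3 cos 130° = -16.91
Leg 2 (324°, 23.7 nmi): east 23.7 sin 324° = -13.93, north 23.7 cos 324° = 19.17
Leg 3 (039°, 62.6 nmi): east 62.6 sin 39° = 39.40, north 62.6 cos 39° = 48.65
Leg 4 (336°, 65.4 nmi): east 65.4 sin 336° = -26.60, north 65.4 cos 336° = 59.75
Net displacement: 19.01 east, 110.66 north. Direction back to start is (-19.01, -110.66): bearing = atan2(-19.01, -110.66) mod 360° = 189.75° ≈ 190°.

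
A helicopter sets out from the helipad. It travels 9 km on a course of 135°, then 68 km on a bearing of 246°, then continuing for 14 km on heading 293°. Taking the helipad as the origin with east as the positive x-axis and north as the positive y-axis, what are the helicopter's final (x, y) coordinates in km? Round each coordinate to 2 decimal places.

(-68.64, -28.55)

Leg 1 (135°, 9 km): east 9 sin 135° = 6.36, north 9 cos 135° = -6.36
Leg 2 (246°, 68 km): east 68 sin 246° = -62.12, north 68 cos 246° = -27.66
Leg 3 (293°, 14 km): east 14 sin 293° = -12.89, north 14 cos 293° = 5.47
Summing: -68.64 km east, -28.55 km north → (-68.64, -28.55).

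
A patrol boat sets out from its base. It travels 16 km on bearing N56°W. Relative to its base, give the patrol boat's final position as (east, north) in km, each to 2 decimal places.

Leg 1 (N56°W, 16 km): east 16 sin 304° = -13.26, north 16 cos 304° = 8.95
Summing: -13.26 km east, 8.95 km north → (-13.26, 8.95).

(-13.26, 8.95)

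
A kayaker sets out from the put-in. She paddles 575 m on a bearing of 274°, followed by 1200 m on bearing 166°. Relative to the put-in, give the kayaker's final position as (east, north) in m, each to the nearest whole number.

(-283, -1124)

Leg 1 (274°, 575 m): east 575 sin 274° = -573.60, north 575 cos 274° = 40.11
Leg 2 (166°, 1200 m): east 1200 sin 166° = 290.31, north 1200 cos 166° = -1164.35
Summing: -283.29 m east, -1124.24 m north → (-283, -1124).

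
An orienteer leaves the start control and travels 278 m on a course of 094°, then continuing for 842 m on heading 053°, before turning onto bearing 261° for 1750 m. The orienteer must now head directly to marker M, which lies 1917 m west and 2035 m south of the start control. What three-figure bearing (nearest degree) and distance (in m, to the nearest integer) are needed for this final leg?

207°, 2520 m

Leg 1 (094°, 278 m): east 278 sin 94° = 277.32, north 278 cos 94° = -19.39
Leg 2 (053°, 842 m): east 842 sin 53° = 672.45, north 842 cos 53° = 506.73
Leg 3 (261°, 1750 m): east 1750 sin 261° = -1728.45, north 1750 cos 261° = -273.76
Current position: (-778.68, 213.58). Target: (-1917, -2035). Remaining: Δeast = -1138.32, Δnorth = -2248.58.
Bearing = atan2(-1138.32, -2248.58) mod 360° = 206.85°; distance = √((-1138.32)² + (-2248.58)²) = 2520.290 m.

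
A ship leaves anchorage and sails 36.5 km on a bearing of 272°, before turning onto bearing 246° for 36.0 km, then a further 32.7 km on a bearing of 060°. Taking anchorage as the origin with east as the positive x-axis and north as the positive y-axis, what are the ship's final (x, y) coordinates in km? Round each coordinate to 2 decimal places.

Leg 1 (272°, 36.5 km): east 36.5 sin 272° = -36.48, north 36.5 cos 272° = 1.27
Leg 2 (246°, 36.0 km): east 36.0 sin 246° = -32.89, north 36.0 cos 246° = -14.64
Leg 3 (060°, 32.7 km): east 32.7 sin 60° = 28.32, north 32.7 cos 60° = 16.35
Summing: -41.05 km east, 2.98 km north → (-41.05, 2.98).

(-41.05, 2.98)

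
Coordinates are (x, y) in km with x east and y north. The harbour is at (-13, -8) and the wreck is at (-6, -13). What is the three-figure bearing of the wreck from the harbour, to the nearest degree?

126°

Δeast = -6 − -13 = 7.00; Δnorth = -13 − -8 = -5.00.
Bearing = atan2(Δeast, Δnorth) mod 360° = 125.54° ≈ 126°.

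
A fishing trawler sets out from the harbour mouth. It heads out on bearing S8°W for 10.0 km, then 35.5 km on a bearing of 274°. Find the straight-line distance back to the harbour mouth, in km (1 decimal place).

Leg 1 (S8°W, 10.0 km): east 10.0 sin 188° = -1.39, north 10.0 cos 188° = -9.90
Leg 2 (274°, 35.5 km): east 35.5 sin 274° = -35.41, north 35.5 cos 274° = 2.48
Net: -36.81 east, -7.43 north. Distance = √((-36.81)² + (-7.43)²) = 37.547 km.

37.5 km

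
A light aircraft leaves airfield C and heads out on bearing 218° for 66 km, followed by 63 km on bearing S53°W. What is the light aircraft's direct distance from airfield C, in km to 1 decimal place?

127.9 km

Leg 1 (218°, 66 km): east 66 sin 218° = -40.63, north 66 cos 218° = -52.01
Leg 2 (S53°W, 63 km): east 63 sin 233° = -50.31, north 63 cos 233° = -37.91
Net: -90.95 east, -89.92 north. Distance = √((-90.95)² + (-89.92)²) = 127.897 km.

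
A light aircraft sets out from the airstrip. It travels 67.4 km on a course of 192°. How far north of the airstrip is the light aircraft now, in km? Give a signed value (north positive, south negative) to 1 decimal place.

Leg 1 (192°, 67.4 km): east 67.4 sin 192° = -14.01, north 67.4 cos 192° = -65.93
Net north component: -65.93 km.

-65.9 km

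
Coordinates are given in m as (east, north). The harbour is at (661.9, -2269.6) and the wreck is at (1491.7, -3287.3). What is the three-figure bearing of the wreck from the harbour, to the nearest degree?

Δeast = 1491.7 − 661.9 = 829.80; Δnorth = -3287.3 − -2269.6 = -1017.70.
Bearing = atan2(Δeast, Δnorth) mod 360° = 140.81° ≈ 141°.

141°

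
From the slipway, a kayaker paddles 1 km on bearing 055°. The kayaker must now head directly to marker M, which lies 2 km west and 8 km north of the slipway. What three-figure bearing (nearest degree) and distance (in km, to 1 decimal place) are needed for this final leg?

Leg 1 (055°, 1 km): east 1 sin 55° = 0.82, north 1 cos 55° = 0.57
Current position: (0.82, 0.57). Target: (-2, 8). Remaining: Δeast = -2.82, Δnorth = 7.43.
Bearing = atan2(-2.82, 7.43) mod 360° = 339.21°; distance = √((-2.82)² + (7.43)²) = 7.944 km.

339°, 7.9 km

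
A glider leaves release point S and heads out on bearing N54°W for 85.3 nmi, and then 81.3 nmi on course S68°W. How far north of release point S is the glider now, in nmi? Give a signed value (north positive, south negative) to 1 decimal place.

19.7 nmi

Leg 1 (N54°W, 85.3 nmi): east 85.3 sin 306° = -69.01, north 85.3 cos 306° = 50.14
Leg 2 (S68°W, 81.3 nmi): east 81.3 sin 248° = -75.38, north 81.3 cos 248° = -30.46
Net north component: 19.68 nmi.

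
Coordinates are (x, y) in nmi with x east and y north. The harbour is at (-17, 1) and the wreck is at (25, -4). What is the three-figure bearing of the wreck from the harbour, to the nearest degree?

Δeast = 25 − -17 = 42.00; Δnorth = -4 − 1 = -5.00.
Bearing = atan2(Δeast, Δnorth) mod 360° = 96.79° ≈ 097°.

097°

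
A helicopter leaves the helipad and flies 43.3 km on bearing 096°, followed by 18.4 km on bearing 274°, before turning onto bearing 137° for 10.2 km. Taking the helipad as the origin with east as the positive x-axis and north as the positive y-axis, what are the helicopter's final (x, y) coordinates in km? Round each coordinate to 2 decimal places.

Leg 1 (096°, 43.3 km): east 43.3 sin 96° = 43.06, north 43.3 cos 96° = -4.53
Leg 2 (274°, 18.4 km): east 18.4 sin 274° = -18.36, north 18.4 cos 274° = 1.28
Leg 3 (137°, 10.2 km): east 10.2 sin 137° = 6.96, north 10.2 cos 137° = -7.46
Summing: 31.66 km east, -10.70 km north → (31.66, -10.70).

(31.66, -10.70)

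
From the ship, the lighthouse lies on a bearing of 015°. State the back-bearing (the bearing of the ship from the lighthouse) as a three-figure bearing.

Back-bearing = 015° + 180° = 195°.

195°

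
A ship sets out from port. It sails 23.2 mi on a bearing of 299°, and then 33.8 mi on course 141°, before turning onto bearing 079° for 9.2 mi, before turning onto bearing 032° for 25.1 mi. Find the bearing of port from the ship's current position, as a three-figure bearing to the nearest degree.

Leg 1 (299°, 23.2 mi): east 23.2 sin 299° = -20.29, north 23.2 cos 299° = 11.25
Leg 2 (141°, 33.8 mi): east 33.8 sin 141° = 21.27, north 33.8 cos 141° = -26.27
Leg 3 (079°, 9.2 mi): east 9.2 sin 79° = 9.03, north 9.2 cos 79° = 1.76
Leg 4 (032°, 25.1 mi): east 25.1 sin 32° = 13.30, north 25.1 cos 32° = 21.29
Net displacement: 23.31 east, 8.02 north. Direction back to start is (-23.31, -8.02): bearing = atan2(-23.31, -8.02) mod 360° = 251.01° ≈ 251°.

251°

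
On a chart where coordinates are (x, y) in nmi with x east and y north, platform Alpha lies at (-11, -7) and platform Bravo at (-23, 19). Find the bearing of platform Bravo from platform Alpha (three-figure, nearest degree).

Δeast = -23 − -11 = -12.00; Δnorth = 19 − -7 = 26.00.
Bearing = atan2(Δeast, Δnorth) mod 360° = 335.22° ≈ 335°.

335°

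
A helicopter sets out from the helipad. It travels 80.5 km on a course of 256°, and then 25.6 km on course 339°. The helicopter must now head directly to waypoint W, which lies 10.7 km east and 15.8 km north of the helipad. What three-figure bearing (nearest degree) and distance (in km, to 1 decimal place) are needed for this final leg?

Leg 1 (256°, 80.5 km): east 80.5 sin 256° = -78.11, north 80.5 cos 256° = -19.47
Leg 2 (339°, 25.6 km): east 25.6 sin 339° = -9.17, north 25.6 cos 339° = 23.90
Current position: (-87.28, 4.42). Target: (10.7, 15.8). Remaining: Δeast = 97.98, Δnorth = 11.38.
Bearing = atan2(97.98, 11.38) mod 360° = 83.38°; distance = √((97.98)² + (11.38)²) = 98.641 km.

083°, 98.6 km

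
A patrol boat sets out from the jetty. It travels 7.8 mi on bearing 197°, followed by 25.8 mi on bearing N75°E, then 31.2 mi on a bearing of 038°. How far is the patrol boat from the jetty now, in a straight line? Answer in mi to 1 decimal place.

Leg 1 (197°, 7.8 mi): east 7.8 sin 197° = -2.28, north 7.8 cos 197° = -7.46
Leg 2 (N75°E, 25.8 mi): east 25.8 sin 75° = 24.92, north 25.8 cos 75° = 6.68
Leg 3 (038°, 31.2 mi): east 31.2 sin 38° = 19.21, north 31.2 cos 38° = 24.59
Net: 41.85 east, 23.80 north. Distance = √((41.85)² + (23.80)²) = 48.145 mi.

48.1 mi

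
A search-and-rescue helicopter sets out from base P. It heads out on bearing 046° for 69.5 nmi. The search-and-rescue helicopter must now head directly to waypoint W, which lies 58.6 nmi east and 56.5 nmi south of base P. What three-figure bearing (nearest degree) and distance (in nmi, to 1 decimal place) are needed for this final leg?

Leg 1 (046°, 69.5 nmi): east 69.5 sin 46° = 49.99, north 69.5 cos 46° = 48.28
Current position: (49.99, 48.28). Target: (58.6, -56.5). Remaining: Δeast = 8.61, Δnorth = -104.78.
Bearing = atan2(8.61, -104.78) mod 360° = 175.30°; distance = √((8.61)² + (-104.78)²) = 105.132 nmi.

175°, 105.1 nmi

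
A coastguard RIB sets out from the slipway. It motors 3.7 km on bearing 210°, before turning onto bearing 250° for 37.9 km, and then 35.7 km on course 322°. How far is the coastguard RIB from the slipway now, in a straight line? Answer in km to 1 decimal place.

Leg 1 (210°, 3.7 km): east 3.7 sin 210° = -1.85, north 3.7 cos 210° = -3.20
Leg 2 (250°, 37.9 km): east 37.9 sin 250° = -35.61, north 37.9 cos 250° = -12.96
Leg 3 (322°, 35.7 km): east 35.7 sin 322° = -21.98, north 35.7 cos 322° = 28.13
Net: -59.44 east, 11.97 north. Distance = √((-59.44)² + (11.97)²) = 60.636 km.

60.6 km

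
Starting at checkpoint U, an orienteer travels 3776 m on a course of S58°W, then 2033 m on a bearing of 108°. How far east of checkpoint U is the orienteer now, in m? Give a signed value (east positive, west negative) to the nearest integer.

-1269 m

Leg 1 (S58°W, 3776 m): east 3776 sin 238° = -3202.23, north 3776 cos 238° = -2000.98
Leg 2 (108°, 2033 m): east 2033 sin 108° = 1933.50, north 2033 cos 108° = -628.23
Net east component: -1268.73 m.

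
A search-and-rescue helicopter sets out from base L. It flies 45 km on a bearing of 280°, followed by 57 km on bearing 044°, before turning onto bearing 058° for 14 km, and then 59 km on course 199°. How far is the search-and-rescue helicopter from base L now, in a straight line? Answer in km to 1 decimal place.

Leg 1 (280°, 45 km): east 45 sin 280° = -44.32, north 45 cos 280° = 7.81
Leg 2 (044°, 57 km): east 57 sin 44° = 39.60, north 57 cos 44° = 41.00
Leg 3 (058°, 14 km): east 14 sin 58° = 11.87, north 14 cos 58° = 7.42
Leg 4 (199°, 59 km): east 59 sin 199° = -19.21, north 59 cos 199° = -55.79
Net: -12.06 east, 0.45 north. Distance = √((-12.06)² + (0.45)²) = 12.065 km.

12.1 km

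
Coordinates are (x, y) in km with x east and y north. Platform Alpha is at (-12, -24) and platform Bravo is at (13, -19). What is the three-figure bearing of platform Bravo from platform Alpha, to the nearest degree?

079°

Δeast = 13 − -12 = 25.00; Δnorth = -19 − -24 = 5.00.
Bearing = atan2(Δeast, Δnorth) mod 360° = 78.69° ≈ 079°.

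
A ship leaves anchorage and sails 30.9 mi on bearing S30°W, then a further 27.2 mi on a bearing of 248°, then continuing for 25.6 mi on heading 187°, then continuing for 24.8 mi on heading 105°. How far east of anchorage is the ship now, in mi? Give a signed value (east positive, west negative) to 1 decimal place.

-19.8 mi

Leg 1 (S30°W, 30.9 mi): east 30.9 sin 210° = -15.45, north 30.9 cos 210° = -26.76
Leg 2 (248°, 27.2 mi): east 27.2 sin 248° = -25.22, north 27.2 cos 248° = -10.19
Leg 3 (187°, 25.6 mi): east 25.6 sin 187° = -3.12, north 25.6 cos 187° = -25.41
Leg 4 (105°, 24.8 mi): east 24.8 sin 105° = 23.95, north 24.8 cos 105° = -6.42
Net east component: -19.83 mi.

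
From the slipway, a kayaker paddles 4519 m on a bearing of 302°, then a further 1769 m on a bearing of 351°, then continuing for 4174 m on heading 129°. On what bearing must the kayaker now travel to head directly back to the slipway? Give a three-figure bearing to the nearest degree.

150°

Leg 1 (302°, 4519 m): east 4519 sin 302° = -3832.33, north 4519 cos 302° = 2394.71
Leg 2 (351°, 1769 m): east 1769 sin 351° = -276.73, north 1769 cos 351° = 1747.22
Leg 3 (129°, 4174 m): east 4174 sin 129° = 3243.81, north 4174 cos 129° = -2626.78
Net displacement: -865.25 east, 1515.14 north. Direction back to start is (865.25, -1515.14): bearing = atan2(865.25, -1515.14) mod 360° = 150.27° ≈ 150°.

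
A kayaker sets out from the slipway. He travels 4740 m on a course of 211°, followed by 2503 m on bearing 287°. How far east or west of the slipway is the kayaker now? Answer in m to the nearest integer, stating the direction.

4835 m west

Leg 1 (211°, 4740 m): east 4740 sin 211° = -2441.28, north 4740 cos 211° = -4062.97
Leg 2 (287°, 2503 m): east 2503 sin 287° = -2393.63, north 2503 cos 287° = 731.81
Net east component: -4834.91 m.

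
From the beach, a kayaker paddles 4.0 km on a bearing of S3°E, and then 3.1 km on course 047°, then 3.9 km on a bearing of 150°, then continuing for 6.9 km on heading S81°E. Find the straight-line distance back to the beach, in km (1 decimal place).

12.9 km

Leg 1 (S3°E, 4.0 km): east 4.0 sin 177° = 0.21, north 4.0 cos 177° = -3.99
Leg 2 (047°, 3.1 km): east 3.1 sin 47° = 2.27, north 3.1 cos 47° = 2.11
Leg 3 (150°, 3.9 km): east 3.9 sin 150° = 1.95, north 3.9 cos 150° = -3.38
Leg 4 (S81°E, 6.9 km): east 6.9 sin 99° = 6.82, north 6.9 cos 99° = -1.08
Net: 11.24 east, -6.34 north. Distance = √((11.24)² + (-6.34)²) = 12.905 km.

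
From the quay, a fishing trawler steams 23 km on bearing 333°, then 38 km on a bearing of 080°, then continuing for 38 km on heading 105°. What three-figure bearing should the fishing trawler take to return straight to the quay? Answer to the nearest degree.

255°

Leg 1 (333°, 23 km): east 23 sin 333° = -10.44, north 23 cos 333° = 20.49
Leg 2 (080°, 38 km): east 38 sin 80° = 37.42, north 38 cos 80° = 6.60
Leg 3 (105°, 38 km): east 38 sin 105° = 36.71, north 38 cos 105° = -9.84
Net displacement: 63.69 east, 17.26 north. Direction back to start is (-63.69, -17.26): bearing = atan2(-63.69, -17.26) mod 360° = 254.84° ≈ 255°.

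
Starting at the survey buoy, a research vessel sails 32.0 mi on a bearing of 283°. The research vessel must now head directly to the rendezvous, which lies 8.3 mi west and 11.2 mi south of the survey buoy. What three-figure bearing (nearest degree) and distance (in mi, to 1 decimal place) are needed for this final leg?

Leg 1 (283°, 32.0 mi): east 32.0 sin 283° = -31.18, north 32.0 cos 283° = 7.20
Current position: (-31.18, 7.20). Target: (-8.3, -11.2). Remaining: Δeast = 22.88, Δnorth = -18.40.
Bearing = atan2(22.88, -18.40) mod 360° = 128.80°; distance = √((22.88)² + (-18.40)²) = 29.360 mi.

129°, 29.4 mi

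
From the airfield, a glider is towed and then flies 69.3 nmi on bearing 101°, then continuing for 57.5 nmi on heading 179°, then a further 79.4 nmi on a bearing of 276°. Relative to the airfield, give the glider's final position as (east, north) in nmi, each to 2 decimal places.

(-9.93, -62.41)

Leg 1 (101°, 69.3 nmi): east 69.3 sin 101° = 68.03, north 69.3 cos 101° = -13.22
Leg 2 (179°, 57.5 nmi): east 57.5 sin 179° = 1.00, north 57.5 cos 179° = -57.49
Leg 3 (276°, 79.4 nmi): east 79.4 sin 276° = -78.97, north 79.4 cos 276° = 8.30
Summing: -9.93 nmi east, -62.41 nmi north → (-9.93, -62.41).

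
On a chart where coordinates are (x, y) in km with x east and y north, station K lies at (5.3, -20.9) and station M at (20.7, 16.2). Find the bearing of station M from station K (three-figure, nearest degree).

023°

Δeast = 20.7 − 5.3 = 15.40; Δnorth = 16.2 − -20.9 = 37.10.
Bearing = atan2(Δeast, Δnorth) mod 360° = 22.54° ≈ 023°.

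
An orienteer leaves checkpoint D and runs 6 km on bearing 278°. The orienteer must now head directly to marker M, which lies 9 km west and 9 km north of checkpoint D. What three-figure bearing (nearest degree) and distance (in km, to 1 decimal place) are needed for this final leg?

Leg 1 (278°, 6 km): east 6 sin 278° = -5.94, north 6 cos 278° = 0.84
Current position: (-5.94, 0.84). Target: (-9, 9). Remaining: Δeast = -3.06, Δnorth = 8.16.
Bearing = atan2(-3.06, 8.16) mod 360° = 339.47°; distance = √((-3.06)² + (8.16)²) = 8.719 km.

339°, 8.7 km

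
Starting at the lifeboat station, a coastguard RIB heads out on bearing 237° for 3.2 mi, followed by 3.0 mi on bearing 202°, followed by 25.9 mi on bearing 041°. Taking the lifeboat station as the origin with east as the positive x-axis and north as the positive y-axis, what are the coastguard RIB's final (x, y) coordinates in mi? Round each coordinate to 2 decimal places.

Leg 1 (237°, 3.2 mi): east 3.2 sin 237° = -2.68, north 3.2 cos 237° = -1.74
Leg 2 (202°, 3.0 mi): east 3.0 sin 202° = -1.12, north 3.0 cos 202° = -2.78
Leg 3 (041°, 25.9 mi): east 25.9 sin 41° = 16.99, north 25.9 cos 41° = 19.55
Summing: 13.18 mi east, 15.02 mi north → (13.18, 15.02).

(13.18, 15.02)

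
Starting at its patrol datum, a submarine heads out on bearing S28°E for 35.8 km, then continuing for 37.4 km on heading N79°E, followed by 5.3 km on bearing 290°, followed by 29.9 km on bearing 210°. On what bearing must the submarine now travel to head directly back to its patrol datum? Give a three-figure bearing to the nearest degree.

Leg 1 (S28°E, 35.8 km): east 35.8 sin 152° = 16.81, north 35.8 cos 152° = -31.61
Leg 2 (N79°E, 37.4 km): east 37.4 sin 79° = 36.71, north 37.4 cos 79° = 7.14
Leg 3 (290°, 5.3 km): east 5.3 sin 290° = -4.98, north 5.3 cos 290° = 1.81
Leg 4 (210°, 29.9 km): east 29.9 sin 210° = -14.95, north 29.9 cos 210° = -25.89
Net displacement: 33.59 east, -48.55 north. Direction back to start is (-33.59, 48.55): bearing = atan2(-33.59, 48.55) mod 360° = 325.32° ≈ 325°.

325°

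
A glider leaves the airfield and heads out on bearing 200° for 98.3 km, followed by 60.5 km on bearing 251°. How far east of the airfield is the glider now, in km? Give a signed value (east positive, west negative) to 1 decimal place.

-90.8 km

Leg 1 (200°, 98.3 km): east 98.3 sin 200° = -33.62, north 98.3 cos 200° = -92.37
Leg 2 (251°, 60.5 km): east 60.5 sin 251° = -57.20, north 60.5 cos 251° = -19.70
Net east component: -90.82 km.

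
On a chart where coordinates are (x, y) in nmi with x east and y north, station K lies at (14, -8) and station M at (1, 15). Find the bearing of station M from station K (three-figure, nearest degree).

Δeast = 1 − 14 = -13.00; Δnorth = 15 − -8 = 23.00.
Bearing = atan2(Δeast, Δnorth) mod 360° = 330.52° ≈ 331°.

331°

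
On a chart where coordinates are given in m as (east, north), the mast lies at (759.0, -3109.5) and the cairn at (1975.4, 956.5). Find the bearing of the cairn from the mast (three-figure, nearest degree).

017°

Δeast = 1975.4 − 759.0 = 1216.40; Δnorth = 956.5 − -3109.5 = 4066.00.
Bearing = atan2(Δeast, Δnorth) mod 360° = 16.66° ≈ 017°.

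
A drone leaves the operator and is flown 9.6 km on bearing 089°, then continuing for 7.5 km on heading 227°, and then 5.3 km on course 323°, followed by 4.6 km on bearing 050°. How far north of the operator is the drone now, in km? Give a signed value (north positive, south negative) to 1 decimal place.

2.2 km

Leg 1 (089°, 9.6 km): east 9.6 sin 89° = 9.60, north 9.6 cos 89° = 0.17
Leg 2 (227°, 7.5 km): east 7.5 sin 227° = -5.49, north 7.5 cos 227° = -5.11
Leg 3 (323°, 5.3 km): east 5.3 sin 323° = -3.19, north 5.3 cos 323° = 4.23
Leg 4 (050°, 4.6 km): east 4.6 sin 50° = 3.52, north 4.6 cos 50° = 2.96
Net north component: 2.24 km.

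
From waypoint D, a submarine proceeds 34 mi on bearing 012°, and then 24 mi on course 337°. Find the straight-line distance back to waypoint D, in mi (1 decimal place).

Leg 1 (012°, 34 mi): east 34 sin 12° = 7.07, north 34 cos 12° = 33.26
Leg 2 (337°, 24 mi): east 24 sin 337° = -9.38, north 24 cos 337° = 22.09
Net: -2.31 east, 55.35 north. Distance = √((-2.31)² + (55.35)²) = 55.397 mi.

55.4 mi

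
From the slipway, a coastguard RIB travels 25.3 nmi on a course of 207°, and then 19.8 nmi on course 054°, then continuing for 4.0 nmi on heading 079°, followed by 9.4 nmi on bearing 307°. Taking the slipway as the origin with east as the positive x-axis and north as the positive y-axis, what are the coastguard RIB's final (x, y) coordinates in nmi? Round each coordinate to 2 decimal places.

(0.95, -4.48)

Leg 1 (207°, 25.3 nmi): east 25.3 sin 207° = -11.49, north 25.3 cos 207° = -22.54
Leg 2 (054°, 19.8 nmi): east 19.8 sin 54° = 16.02, north 19.8 cos 54° = 11.64
Leg 3 (079°, 4.0 nmi): east 4.0 sin 79° = 3.93, north 4.0 cos 79° = 0.76
Leg 4 (307°, 9.4 nmi): east 9.4 sin 307° = -7.51, north 9.4 cos 307° = 5.66
Summing: 0.95 nmi east, -4.48 nmi north → (0.95, -4.48).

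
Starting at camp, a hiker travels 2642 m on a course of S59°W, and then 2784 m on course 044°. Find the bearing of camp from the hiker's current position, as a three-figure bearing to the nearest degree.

153°

Leg 1 (S59°W, 2642 m): east 2642 sin 239° = -2264.64, north 2642 cos 239° = -1360.73
Leg 2 (044°, 2784 m): east 2784 sin 44° = 1933.93, north 2784 cos 44° = 2002.64
Net displacement: -330.71 east, 641.91 north. Direction back to start is (330.71, -641.91): bearing = atan2(330.71, -641.91) mod 360° = 152.74° ≈ 153°.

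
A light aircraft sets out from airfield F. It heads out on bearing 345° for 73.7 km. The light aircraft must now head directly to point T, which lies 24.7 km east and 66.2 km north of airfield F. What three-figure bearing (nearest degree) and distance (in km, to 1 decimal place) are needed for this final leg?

097°, 44.1 km

Leg 1 (345°, 73.7 km): east 73.7 sin 345° = -19.07, north 73.7 cos 345° = 71.19
Current position: (-19.07, 71.19). Target: (24.7, 66.2). Remaining: Δeast = 43.77, Δnorth = -4.99.
Bearing = atan2(43.77, -4.99) mod 360° = 96.50°; distance = √((43.77)² + (-4.99)²) = 44.058 km.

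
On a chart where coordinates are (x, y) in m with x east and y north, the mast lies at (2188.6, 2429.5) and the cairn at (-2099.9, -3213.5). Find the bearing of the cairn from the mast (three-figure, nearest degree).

217°

Δeast = -2099.9 − 2188.6 = -4288.50; Δnorth = -3213.5 − 2429.5 = -5643.00.
Bearing = atan2(Δeast, Δnorth) mod 360° = 217.23° ≈ 217°.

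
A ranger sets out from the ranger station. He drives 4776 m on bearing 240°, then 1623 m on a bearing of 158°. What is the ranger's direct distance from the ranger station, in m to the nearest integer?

Leg 1 (240°, 4776 m): east 4776 sin 240° = -4136.14, north 4776 cos 240° = -2388.00
Leg 2 (158°, 1623 m): east 1623 sin 158° = 607.99, north 1623 cos 158° = -1504.82
Net: -3528.15 east, -3892.82 north. Distance = √((-3528.15)² + (-3892.82)²) = 5253.750 m.

5254 m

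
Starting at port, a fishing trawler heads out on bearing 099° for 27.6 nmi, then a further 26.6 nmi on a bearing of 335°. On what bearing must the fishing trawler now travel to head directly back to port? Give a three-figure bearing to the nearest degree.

Leg 1 (099°, 27.6 nmi): east 27.6 sin 99° = 27.26, north 27.6 cos 99° = -4.32
Leg 2 (335°, 26.6 nmi): east 26.6 sin 335° = -11.24, north 26.6 cos 335° = 24.11
Net displacement: 16.02 east, 19.79 north. Direction back to start is (-16.02, -19.79): bearing = atan2(-16.02, -19.79) mod 360° = 218.99° ≈ 219°.

219°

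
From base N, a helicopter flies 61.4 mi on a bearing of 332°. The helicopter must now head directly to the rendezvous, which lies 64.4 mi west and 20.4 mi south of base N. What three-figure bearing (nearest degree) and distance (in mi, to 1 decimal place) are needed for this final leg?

205°, 82.7 mi

Leg 1 (332°, 61.4 mi): east 61.4 sin 332° = -28.83, north 61.4 cos 332° = 54.21
Current position: (-28.83, 54.21). Target: (-64.4, -20.4). Remaining: Δeast = -35.57, Δnorth = -74.61.
Bearing = atan2(-35.57, -74.61) mod 360° = 205.49°; distance = √((-35.57)² + (-74.61)²) = 82.660 mi.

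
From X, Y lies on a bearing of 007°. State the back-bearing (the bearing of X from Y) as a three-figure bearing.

187°

Back-bearing = 007° + 180° = 187°.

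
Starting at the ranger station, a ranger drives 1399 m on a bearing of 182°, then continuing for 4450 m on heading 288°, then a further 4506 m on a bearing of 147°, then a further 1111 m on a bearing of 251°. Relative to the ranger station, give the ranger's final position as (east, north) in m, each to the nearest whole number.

Leg 1 (182°, 1399 m): east 1399 sin 182° = -48.82, north 1399 cos 182° = -1398.15
Leg 2 (288°, 4450 m): east 4450 sin 288° = -4232.20, north 4450 cos 288° = 1375.13
Leg 3 (147°, 4506 m): east 4506 sin 147° = 2454.14, north 4506 cos 147° = -3779.05
Leg 4 (251°, 1111 m): east 1111 sin 251° = -1050.47, north 1111 cos 251° = -361.71
Summing: -2877.35 m east, -4163.78 m north → (-2877, -4164).

(-2877, -4164)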